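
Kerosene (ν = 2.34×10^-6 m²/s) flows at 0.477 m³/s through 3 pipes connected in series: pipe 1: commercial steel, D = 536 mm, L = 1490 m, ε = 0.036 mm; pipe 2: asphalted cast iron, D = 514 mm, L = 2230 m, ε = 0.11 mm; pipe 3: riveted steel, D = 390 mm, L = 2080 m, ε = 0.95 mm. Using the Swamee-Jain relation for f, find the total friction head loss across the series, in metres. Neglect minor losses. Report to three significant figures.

Pipe 1: V = 2.114 m/s, Re = 4.84×10^5, ε/D = 6.72×10^-5, f = 0.01412, h_1 = f(L/D)V²/2g = 8.942 m
Pipe 2: V = 2.299 m/s, Re = 5.05×10^5, ε/D = 2.14×10^-4, f = 0.01563, h_2 = f(L/D)V²/2g = 18.26 m
Pipe 3: V = 3.993 m/s, Re = 6.65×10^5, ε/D = 0.00244, f = 0.02503, h_3 = f(L/D)V²/2g = 108.5 m
Series → Q common, losses add: H = Σh = 135.7 m

H ≈ 136 m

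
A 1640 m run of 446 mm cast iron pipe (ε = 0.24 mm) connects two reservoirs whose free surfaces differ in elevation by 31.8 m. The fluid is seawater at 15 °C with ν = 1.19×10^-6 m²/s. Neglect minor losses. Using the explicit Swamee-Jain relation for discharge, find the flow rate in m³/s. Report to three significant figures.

Swamee-Jain (Type II): Q = -0.965·√(gD⁵h_f/L)·ln[ε/(3.7D) + √(3.17ν²L/(gD³h_f))]
√(gD⁵h_f/L) = √(9.81·0.446⁵·31.8/1640) = 0.05794
ε/(3.7D) = 1.45×10^-4; √(3.17ν²L/(gD³h_f)) = 1.63×10^-5
Q = -0.965·0.05794·ln(1.617×10^-4) = 0.4881 m³/s
Check: V = 3.12 m/s, Re = 1.17×10^6, f = 0.01748, h_f = 32.0 m ≈ 31.8 m ✓

Q ≈ 0.488 m³/s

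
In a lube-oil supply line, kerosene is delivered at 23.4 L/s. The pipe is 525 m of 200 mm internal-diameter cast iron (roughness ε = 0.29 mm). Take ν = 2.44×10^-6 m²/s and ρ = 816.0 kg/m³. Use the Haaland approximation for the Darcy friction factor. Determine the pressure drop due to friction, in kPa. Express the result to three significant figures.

Δp ≈ 14.5 kPa

V = 4Q/(πD²) = 4·0.0234/(π·0.200²) = 0.7448 m/s
Re = VD/ν = 0.7448·0.200/2.44×10^-6 = 6.11×10^4 → turbulent
ε/D = 0.29/200 = 0.00145
Haaland: f = 0.02442
h_f = f(L/D)V²/(2g) = 0.02442·(525/0.200)·0.7448²/(2·9.81) = 1.812 m
Δp = ρg·h_f = 816.0·9.81·1.812 = 14.51 kPa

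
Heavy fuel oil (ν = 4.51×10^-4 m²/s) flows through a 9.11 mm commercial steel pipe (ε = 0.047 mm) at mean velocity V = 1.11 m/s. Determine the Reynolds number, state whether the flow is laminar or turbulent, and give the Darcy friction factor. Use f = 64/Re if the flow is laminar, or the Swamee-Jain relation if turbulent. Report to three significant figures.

Re = VD/ν = 1.110·0.00911/4.51×10^-4 = 22.4
Re < 2300 → laminar → f = 64/Re = 2.854

Re ≈ 22.4; laminar; f = 64/Re ≈ 2.85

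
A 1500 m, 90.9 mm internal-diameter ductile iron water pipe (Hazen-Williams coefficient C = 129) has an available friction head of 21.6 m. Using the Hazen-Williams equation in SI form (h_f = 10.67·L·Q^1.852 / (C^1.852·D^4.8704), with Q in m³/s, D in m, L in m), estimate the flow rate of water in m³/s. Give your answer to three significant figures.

Rearranging: Q = [h_f·C^1.852·D^4.8704 / (10.67·L)]^(1/1.852)
Q = [21.6·129^1.852·0.0909^4.8704 / (10.67·1500)]^0.540 = 0.006641 m³/s

Q ≈ 0.00664 m³/s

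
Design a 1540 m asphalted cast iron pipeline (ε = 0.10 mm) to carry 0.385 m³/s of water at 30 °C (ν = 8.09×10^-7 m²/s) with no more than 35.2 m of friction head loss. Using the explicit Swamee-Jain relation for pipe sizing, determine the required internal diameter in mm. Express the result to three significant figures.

D ≈ 387 mm

Swamee-Jain (Type III): D = 0.66·[ε^1.25·(LQ²/(gh_f))^4.75 + ν·Q^9.4·(L/(gh_f))^5.2]^0.04
LQ²/(gh_f) = 0.6610; L/(gh_f) = 4.460
Term 1 = ε^1.25·(…)^4.75 = 1.40×10^-6; Term 2 = ν·Q^9.4·(…)^5.2 = 2.44×10^-7
D = 0.66·(1.40×10^-6 + 2.44×10^-7)^0.04 = 0.3874 m = 387 mm
Check: V = 3.27 m/s, Re = 1.56×10^6, f = 0.01509, h_f = 32.6 m ≈ 35.2 m ✓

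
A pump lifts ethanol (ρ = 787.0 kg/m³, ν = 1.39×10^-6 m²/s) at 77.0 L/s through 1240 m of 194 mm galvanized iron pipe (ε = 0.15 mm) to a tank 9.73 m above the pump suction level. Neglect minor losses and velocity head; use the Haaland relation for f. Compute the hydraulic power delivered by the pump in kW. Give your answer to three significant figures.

V = 4Q/(πD²) = 2.605 m/s; Re = 3.64×10^5; ε/D = 7.73×10^-4; f = 0.01934
h_f = f(L/D)V²/2g = 42.76 m
Total head H = z + h_f = 9.73 + 42.76 = 52.49 m
P_hyd = ρgQH = 787.0·9.81·0.0770·52.49 = 31.20 kW

P_hyd ≈ 31.2 kW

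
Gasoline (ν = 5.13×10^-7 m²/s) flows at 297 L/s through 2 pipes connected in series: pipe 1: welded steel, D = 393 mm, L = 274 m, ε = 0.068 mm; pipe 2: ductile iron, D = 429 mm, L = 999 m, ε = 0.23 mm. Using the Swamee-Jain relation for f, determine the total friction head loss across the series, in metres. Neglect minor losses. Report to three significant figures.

H ≈ 11.7 m

Pipe 1: V = 2.448 m/s, Re = 1.88×10^6, ε/D = 1.73×10^-4, f = 0.01401, h_1 = f(L/D)V²/2g = 2.985 m
Pipe 2: V = 2.055 m/s, Re = 1.72×10^6, ε/D = 5.36×10^-4, f = 0.01732, h_2 = f(L/D)V²/2g = 8.681 m
Series → Q common, losses add: H = Σh = 11.67 m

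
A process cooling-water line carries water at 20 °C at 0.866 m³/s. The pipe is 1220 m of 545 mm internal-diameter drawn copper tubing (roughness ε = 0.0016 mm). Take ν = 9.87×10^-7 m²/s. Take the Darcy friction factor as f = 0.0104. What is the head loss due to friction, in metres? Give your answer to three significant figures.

V = 4Q/(πD²) = 4·0.866/(π·0.545²) = 3.712 m/s
h_f = f(L/D)V²/(2g) = 0.01040·(1220/0.545)·3.712²/(2·9.81) = 16.35 m

h_f ≈ 16.4 m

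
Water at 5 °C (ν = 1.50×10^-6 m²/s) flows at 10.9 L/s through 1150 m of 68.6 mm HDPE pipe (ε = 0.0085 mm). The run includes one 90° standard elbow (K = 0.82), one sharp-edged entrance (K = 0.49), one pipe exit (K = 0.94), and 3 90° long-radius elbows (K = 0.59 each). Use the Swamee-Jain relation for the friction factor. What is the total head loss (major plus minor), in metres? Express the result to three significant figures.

V = 4Q/(πD²) = 2.949 m/s; V²/2g = 0.4433 m
Re = 1.35×10^5, ε/D = 1.24×10^-4 → f = 0.01765 (Swamee-Jain)
Major: h_f = f(L/D)·V²/2g = 0.01765·16764·0.4433 = 131.1 m
Minor: ΣK = 4.02; h_m = ΣK·V²/2g = 1.782 m
Total H_L = 131.1 + 1.782 = 132.9 m

H_L ≈ 133 m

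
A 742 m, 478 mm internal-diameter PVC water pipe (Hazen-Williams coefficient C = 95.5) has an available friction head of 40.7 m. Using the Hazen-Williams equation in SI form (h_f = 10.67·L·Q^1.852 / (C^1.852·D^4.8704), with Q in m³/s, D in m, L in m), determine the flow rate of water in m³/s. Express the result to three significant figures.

Q ≈ 0.796 m³/s

Rearranging: Q = [h_f·C^1.852·D^4.8704 / (10.67·L)]^(1/1.852)
Q = [40.7·95.5^1.852·0.478^4.8704 / (10.67·742)]^0.540 = 0.7962 m³/s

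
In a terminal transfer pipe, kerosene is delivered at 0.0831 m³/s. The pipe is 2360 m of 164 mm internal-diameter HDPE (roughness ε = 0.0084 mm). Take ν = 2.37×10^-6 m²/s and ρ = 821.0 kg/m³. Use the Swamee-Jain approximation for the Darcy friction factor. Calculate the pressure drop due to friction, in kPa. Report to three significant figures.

Δp ≈ 1390 kPa

V = 4Q/(πD²) = 4·0.0831/(π·0.164²) = 3.934 m/s
Re = VD/ν = 3.934·0.164/2.37×10^-6 = 2.72×10^5 → turbulent
ε/D = 0.0084/164 = 5.12×10^-5
Swamee-Jain: f = 0.01518
h_f = f(L/D)V²/(2g) = 0.01518·(2360/0.164)·3.934²/(2·9.81) = 172.3 m
Δp = ρg·h_f = 821.0·9.81·172.3 = 1388 kPa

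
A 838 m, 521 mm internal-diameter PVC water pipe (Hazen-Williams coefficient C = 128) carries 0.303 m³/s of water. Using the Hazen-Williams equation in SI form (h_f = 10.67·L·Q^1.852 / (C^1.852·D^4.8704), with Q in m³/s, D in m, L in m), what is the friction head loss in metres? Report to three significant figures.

h_f ≈ 2.93 m

h_f = 10.67·838·0.303^1.852 / (128^1.852·0.521^4.8704) = 2.935 m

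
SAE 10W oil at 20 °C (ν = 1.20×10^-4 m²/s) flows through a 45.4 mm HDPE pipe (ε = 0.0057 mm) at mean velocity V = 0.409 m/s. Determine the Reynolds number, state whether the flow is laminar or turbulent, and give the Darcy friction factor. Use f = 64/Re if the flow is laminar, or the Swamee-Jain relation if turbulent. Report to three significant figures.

Re = VD/ν = 0.4090·0.0454/1.20×10^-4 = 155
Re < 2300 → laminar → f = 64/Re = 0.4136

Re ≈ 155; laminar; f = 64/Re ≈ 0.414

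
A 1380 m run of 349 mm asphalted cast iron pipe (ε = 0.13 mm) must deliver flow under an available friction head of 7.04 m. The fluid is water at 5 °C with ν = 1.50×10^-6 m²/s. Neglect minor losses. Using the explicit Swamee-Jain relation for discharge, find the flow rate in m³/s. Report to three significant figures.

Swamee-Jain (Type II): Q = -0.965·√(gD⁵h_f/L)·ln[ε/(3.7D) + √(3.17ν²L/(gD³h_f))]
√(gD⁵h_f/L) = √(9.81·0.349⁵·7.04/1380) = 0.01610
ε/(3.7D) = 1.01×10^-4; √(3.17ν²L/(gD³h_f)) = 5.79×10^-5
Q = -0.965·0.01610·ln(1.586×10^-4) = 0.1359 m³/s
Check: V = 1.42 m/s, Re = 3.31×10^5, f = 0.01741, h_f = 7.08 m ≈ 7.04 m ✓

Q ≈ 0.136 m³/s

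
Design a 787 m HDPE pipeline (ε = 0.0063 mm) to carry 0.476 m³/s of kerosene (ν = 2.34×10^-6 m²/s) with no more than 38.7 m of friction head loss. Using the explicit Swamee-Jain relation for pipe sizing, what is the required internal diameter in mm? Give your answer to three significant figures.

D ≈ 347 mm

Swamee-Jain (Type III): D = 0.66·[ε^1.25·(LQ²/(gh_f))^4.75 + ν·Q^9.4·(L/(gh_f))^5.2]^0.04
LQ²/(gh_f) = 0.4697; L/(gh_f) = 2.073
Term 1 = ε^1.25·(…)^4.75 = 8.71×10^-9; Term 2 = ν·Q^9.4·(…)^5.2 = 9.66×10^-8
D = 0.66·(8.71×10^-9 + 9.66×10^-8)^0.04 = 0.3471 m = 347 mm
Check: V = 5.03 m/s, Re = 7.46×10^5, f = 0.01257, h_f = 36.8 m ≈ 38.7 m ✓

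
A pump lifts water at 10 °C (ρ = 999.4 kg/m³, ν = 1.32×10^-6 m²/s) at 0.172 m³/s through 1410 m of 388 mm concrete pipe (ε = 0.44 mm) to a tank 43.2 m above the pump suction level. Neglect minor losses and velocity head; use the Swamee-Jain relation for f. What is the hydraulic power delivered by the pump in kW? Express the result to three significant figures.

P_hyd ≈ 86.7 kW

V = 4Q/(πD²) = 1.455 m/s; Re = 4.28×10^5; ε/D = 0.00113; f = 0.02102
h_f = f(L/D)V²/2g = 8.237 m
Total head H = z + h_f = 43.2 + 8.237 = 51.44 m
P_hyd = ρgQH = 999.4·9.81·0.172·51.44 = 86.74 kW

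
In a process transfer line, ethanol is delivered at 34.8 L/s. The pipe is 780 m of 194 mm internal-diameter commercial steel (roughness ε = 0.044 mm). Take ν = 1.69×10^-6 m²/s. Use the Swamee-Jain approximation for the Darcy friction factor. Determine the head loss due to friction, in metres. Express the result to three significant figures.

V = 4Q/(πD²) = 4·0.0348/(π·0.194²) = 1.177 m/s
Re = VD/ν = 1.177·0.194/1.69×10^-6 = 1.35×10^5 → turbulent
ε/D = 0.044/194 = 2.27×10^-4
Swamee-Jain: f = 0.01827
h_f = f(L/D)V²/(2g) = 0.01827·(780/0.194)·1.177²/(2·9.81) = 5.188 m

h_f ≈ 5.19 m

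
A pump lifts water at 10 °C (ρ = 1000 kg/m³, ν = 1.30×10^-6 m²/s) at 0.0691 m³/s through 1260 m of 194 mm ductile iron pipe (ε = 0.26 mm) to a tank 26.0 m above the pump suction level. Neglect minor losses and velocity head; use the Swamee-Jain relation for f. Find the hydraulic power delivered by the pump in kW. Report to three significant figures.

V = 4Q/(πD²) = 2.338 m/s; Re = 3.49×10^5; ε/D = 0.00134; f = 0.02194
h_f = f(L/D)V²/2g = 39.69 m
Total head H = z + h_f = 26.0 + 39.69 = 65.69 m
P_hyd = ρgQH = 1000·9.81·0.0691·65.69 = 44.53 kW

P_hyd ≈ 44.5 kW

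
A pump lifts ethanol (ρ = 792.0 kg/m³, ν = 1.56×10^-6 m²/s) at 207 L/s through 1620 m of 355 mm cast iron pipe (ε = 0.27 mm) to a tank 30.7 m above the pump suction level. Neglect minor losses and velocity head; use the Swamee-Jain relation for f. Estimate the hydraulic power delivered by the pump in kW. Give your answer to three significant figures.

V = 4Q/(πD²) = 2.091 m/s; Re = 4.76×10^5; ε/D = 7.61×10^-4; f = 0.01927
h_f = f(L/D)V²/2g = 19.60 m
Total head H = z + h_f = 30.7 + 19.60 = 50.30 m
P_hyd = ρgQH = 792.0·9.81·0.207·50.30 = 80.90 kW

P_hyd ≈ 80.9 kW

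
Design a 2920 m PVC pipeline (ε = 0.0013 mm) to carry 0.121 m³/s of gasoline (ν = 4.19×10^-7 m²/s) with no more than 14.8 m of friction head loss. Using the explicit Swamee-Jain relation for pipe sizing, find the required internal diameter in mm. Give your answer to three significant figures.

D ≈ 310 mm

Swamee-Jain (Type III): D = 0.66·[ε^1.25·(LQ²/(gh_f))^4.75 + ν·Q^9.4·(L/(gh_f))^5.2]^0.04
LQ²/(gh_f) = 0.2945; L/(gh_f) = 20.11
Term 1 = ε^1.25·(…)^4.75 = 1.32×10^-10; Term 2 = ν·Q^9.4·(…)^5.2 = 6.00×10^-9
D = 0.66·(1.32×10^-10 + 6.00×10^-9)^0.04 = 0.3098 m = 310 mm
Check: V = 1.61 m/s, Re = 1.19×10^6, f = 0.01140, h_f = 14.1 m ≈ 14.8 m ✓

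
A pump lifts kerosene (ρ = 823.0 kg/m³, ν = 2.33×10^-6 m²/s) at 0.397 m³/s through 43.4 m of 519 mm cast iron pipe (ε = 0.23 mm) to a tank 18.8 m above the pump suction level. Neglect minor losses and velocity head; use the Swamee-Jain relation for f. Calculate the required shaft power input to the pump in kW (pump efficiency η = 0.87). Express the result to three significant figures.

P_shaft ≈ 70.2 kW

V = 4Q/(πD²) = 1.877 m/s; Re = 4.18×10^5; ε/D = 4.43×10^-4; f = 0.01759
h_f = f(L/D)V²/2g = 0.2640 m
Total head H = z + h_f = 18.8 + 0.2640 = 19.06 m
P_hyd = ρgQH = 823.0·9.81·0.397·19.06 = 61.10 kW
P_shaft = P_hyd/η = 61.10/0.87 = 70.24 kW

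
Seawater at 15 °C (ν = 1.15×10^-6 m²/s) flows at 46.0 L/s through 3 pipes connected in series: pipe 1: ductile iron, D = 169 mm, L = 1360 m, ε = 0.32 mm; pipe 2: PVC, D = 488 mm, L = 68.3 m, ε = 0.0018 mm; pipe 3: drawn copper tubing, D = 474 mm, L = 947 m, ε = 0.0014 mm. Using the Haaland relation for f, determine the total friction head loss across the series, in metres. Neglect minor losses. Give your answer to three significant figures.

Pipe 1: V = 2.051 m/s, Re = 3.01×10^5, ε/D = 0.00189, f = 0.02368, h_1 = f(L/D)V²/2g = 40.84 m
Pipe 2: V = 0.2459 m/s, Re = 1.04×10^5, ε/D = 3.69×10^-6, f = 0.01768, h_2 = f(L/D)V²/2g = 0.007628 m
Pipe 3: V = 0.2607 m/s, Re = 1.07×10^5, ε/D = 2.95×10^-6, f = 0.01757, h_3 = f(L/D)V²/2g = 0.1216 m
Series → Q common, losses add: H = Σh = 40.97 m

H ≈ 41.0 m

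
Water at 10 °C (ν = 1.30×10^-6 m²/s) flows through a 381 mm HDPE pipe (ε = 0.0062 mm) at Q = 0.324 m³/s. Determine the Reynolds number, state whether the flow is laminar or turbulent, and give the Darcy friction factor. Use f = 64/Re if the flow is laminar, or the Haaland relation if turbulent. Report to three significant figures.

Re ≈ 8.33×10^5; turbulent; f ≈ 0.0122

V = 4Q/(πD²) = 2.842 m/s
Re = VD/ν = 2.842·0.381/1.30×10^-6 = 8.33×10^5
Re > 4000 → turbulent; ε/D = 1.63×10^-5
Haaland: f = 0.01222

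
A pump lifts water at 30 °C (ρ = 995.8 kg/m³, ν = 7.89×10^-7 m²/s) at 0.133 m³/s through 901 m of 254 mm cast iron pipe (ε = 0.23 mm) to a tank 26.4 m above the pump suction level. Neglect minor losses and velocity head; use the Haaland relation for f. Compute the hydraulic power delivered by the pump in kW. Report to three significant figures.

V = 4Q/(πD²) = 2.625 m/s; Re = 8.45×10^5; ε/D = 9.06×10^-4; f = 0.01955
h_f = f(L/D)V²/2g = 24.35 m
Total head H = z + h_f = 26.4 + 24.35 = 50.75 m
P_hyd = ρgQH = 995.8·9.81·0.133·50.75 = 65.93 kW

P_hyd ≈ 65.9 kW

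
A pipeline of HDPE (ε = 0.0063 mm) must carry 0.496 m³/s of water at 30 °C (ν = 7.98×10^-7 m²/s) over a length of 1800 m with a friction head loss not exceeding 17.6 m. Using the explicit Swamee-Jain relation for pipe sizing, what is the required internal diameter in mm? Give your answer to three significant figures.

D ≈ 473 mm

Swamee-Jain (Type III): D = 0.66·[ε^1.25·(LQ²/(gh_f))^4.75 + ν·Q^9.4·(L/(gh_f))^5.2]^0.04
LQ²/(gh_f) = 2.565; L/(gh_f) = 10.43
Term 1 = ε^1.25·(…)^4.75 = 2.77×10^-5; Term 2 = ν·Q^9.4·(…)^5.2 = 2.16×10^-4
D = 0.66·(2.77×10^-5 + 2.16×10^-4)^0.04 = 0.4731 m = 473 mm
Check: V = 2.82 m/s, Re = 1.67×10^6, f = 0.01110, h_f = 17.1 m ≈ 17.6 m ✓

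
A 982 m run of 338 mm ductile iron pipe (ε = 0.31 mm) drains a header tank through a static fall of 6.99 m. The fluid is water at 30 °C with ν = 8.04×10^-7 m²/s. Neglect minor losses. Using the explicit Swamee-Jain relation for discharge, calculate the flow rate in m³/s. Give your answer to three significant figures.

Swamee-Jain (Type II): Q = -0.965·√(gD⁵h_f/L)·ln[ε/(3.7D) + √(3.17ν²L/(gD³h_f))]
√(gD⁵h_f/L) = √(9.81·0.338⁵·6.99/982) = 0.01755
ε/(3.7D) = 2.48×10^-4; √(3.17ν²L/(gD³h_f)) = 2.76×10^-5
Q = -0.965·0.01755·ln(2.754×10^-4) = 0.1388 m³/s
Check: V = 1.55 m/s, Re = 6.50×10^5, f = 0.01983, h_f = 7.03 m ≈ 6.99 m ✓

Q ≈ 0.139 m³/s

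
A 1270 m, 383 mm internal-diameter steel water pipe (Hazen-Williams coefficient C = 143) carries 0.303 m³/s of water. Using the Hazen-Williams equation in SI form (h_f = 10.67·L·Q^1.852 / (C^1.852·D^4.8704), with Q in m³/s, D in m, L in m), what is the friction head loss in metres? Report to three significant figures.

h_f ≈ 16.2 m

h_f = 10.67·1270·0.303^1.852 / (143^1.852·0.383^4.8704) = 16.21 m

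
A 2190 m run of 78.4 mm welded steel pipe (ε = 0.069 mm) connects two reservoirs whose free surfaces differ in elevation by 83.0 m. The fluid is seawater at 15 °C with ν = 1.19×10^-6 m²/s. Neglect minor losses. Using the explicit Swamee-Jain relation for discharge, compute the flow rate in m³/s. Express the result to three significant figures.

Swamee-Jain (Type II): Q = -0.965·√(gD⁵h_f/L)·ln[ε/(3.7D) + √(3.17ν²L/(gD³h_f))]
√(gD⁵h_f/L) = √(9.81·0.0784⁵·83.0/2190) = 0.001049
ε/(3.7D) = 2.38×10^-4; √(3.17ν²L/(gD³h_f)) = 1.58×10^-4
Q = -0.965·0.001049·ln(3.962×10^-4) = 0.007933 m³/s
Check: V = 1.64 m/s, Re = 1.08×10^5, f = 0.02175, h_f = 83.6 m ≈ 83.0 m ✓

Q ≈ 0.00793 m³/s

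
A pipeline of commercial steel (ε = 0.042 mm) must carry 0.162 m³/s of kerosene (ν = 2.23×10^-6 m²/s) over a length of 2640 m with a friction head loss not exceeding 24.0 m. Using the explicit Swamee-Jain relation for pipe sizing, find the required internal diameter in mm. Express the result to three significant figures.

Swamee-Jain (Type III): D = 0.66·[ε^1.25·(LQ²/(gh_f))^4.75 + ν·Q^9.4·(L/(gh_f))^5.2]^0.04
LQ²/(gh_f) = 0.2943; L/(gh_f) = 11.21
Term 1 = ε^1.25·(…)^4.75 = 1.01×10^-8; Term 2 = ν·Q^9.4·(…)^5.2 = 2.38×10^-8
D = 0.66·(1.01×10^-8 + 2.38×10^-8)^0.04 = 0.3317 m = 332 mm
Check: V = 1.87 m/s, Re = 2.79×10^5, f = 0.01584, h_f = 22.6 m ≈ 24.0 m ✓

D ≈ 332 mm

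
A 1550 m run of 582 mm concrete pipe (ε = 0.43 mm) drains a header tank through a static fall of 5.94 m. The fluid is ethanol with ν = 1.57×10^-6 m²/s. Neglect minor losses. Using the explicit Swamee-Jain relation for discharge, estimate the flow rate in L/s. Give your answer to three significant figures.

Q ≈ 405 L/s

Swamee-Jain (Type II): Q = -0.965·√(gD⁵h_f/L)·ln[ε/(3.7D) + √(3.17ν²L/(gD³h_f))]
√(gD⁵h_f/L) = √(9.81·0.582⁵·5.94/1550) = 0.05010
ε/(3.7D) = 2.00×10^-4; √(3.17ν²L/(gD³h_f)) = 3.25×10^-5
Q = -0.965·0.05010·ln(2.322×10^-4) = 0.4046 m³/s
Check: V = 1.52 m/s, Re = 5.64×10^5, f = 0.01904, h_f = 5.98 m ≈ 5.94 m ✓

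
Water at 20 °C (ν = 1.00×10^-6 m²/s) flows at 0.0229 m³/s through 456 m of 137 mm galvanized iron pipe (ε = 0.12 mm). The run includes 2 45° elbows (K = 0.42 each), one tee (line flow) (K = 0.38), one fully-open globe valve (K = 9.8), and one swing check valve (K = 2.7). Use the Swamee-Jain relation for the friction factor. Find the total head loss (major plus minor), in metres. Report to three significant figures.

V = 4Q/(πD²) = 1.553 m/s; V²/2g = 0.1230 m
Re = 2.13×10^5, ε/D = 8.76×10^-4 → f = 0.02061 (Swamee-Jain)
Major: h_f = f(L/D)·V²/2g = 0.02061·3328·0.1230 = 8.436 m
Minor: ΣK = 13.7; h_m = ΣK·V²/2g = 1.688 m
Total H_L = 8.436 + 1.688 = 10.12 m

H_L ≈ 10.1 m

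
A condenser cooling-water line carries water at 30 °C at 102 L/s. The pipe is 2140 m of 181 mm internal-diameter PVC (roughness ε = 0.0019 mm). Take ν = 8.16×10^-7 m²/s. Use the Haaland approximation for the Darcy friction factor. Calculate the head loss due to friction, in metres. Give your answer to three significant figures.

V = 4Q/(πD²) = 4·0.102/(π·0.181²) = 3.964 m/s
Re = VD/ν = 3.964·0.181/8.16×10^-7 = 8.79×10^5 → turbulent
ε/D = 0.0019/181 = 1.05×10^-5
Haaland: f = 0.01201
h_f = f(L/D)V²/(2g) = 0.01201·(2140/0.181)·3.964²/(2·9.81) = 113.8 m

h_f ≈ 114 m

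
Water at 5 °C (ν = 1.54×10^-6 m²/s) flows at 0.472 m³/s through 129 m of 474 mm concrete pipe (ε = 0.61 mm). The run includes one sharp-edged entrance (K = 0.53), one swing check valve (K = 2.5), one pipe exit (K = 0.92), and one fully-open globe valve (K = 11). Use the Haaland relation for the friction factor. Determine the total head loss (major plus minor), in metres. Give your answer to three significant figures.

H_L ≈ 7.56 m

V = 4Q/(πD²) = 2.675 m/s; V²/2g = 0.3647 m
Re = 8.23×10^5, ε/D = 0.00129 → f = 0.02121 (Haaland)
Major: h_f = f(L/D)·V²/2g = 0.02121·272.2·0.3647 = 2.105 m
Minor: ΣK = 14.9; h_m = ΣK·V²/2g = 5.452 m
Total H_L = 2.105 + 5.452 = 7.557 m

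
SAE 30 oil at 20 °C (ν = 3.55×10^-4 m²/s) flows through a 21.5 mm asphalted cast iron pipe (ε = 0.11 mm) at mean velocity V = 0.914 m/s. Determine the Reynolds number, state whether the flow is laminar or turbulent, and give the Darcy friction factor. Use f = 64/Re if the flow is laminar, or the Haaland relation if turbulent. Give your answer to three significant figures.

Re = VD/ν = 0.9140·0.0215/3.55×10^-4 = 55.4
Re < 2300 → laminar → f = 64/Re = 1.156

Re ≈ 55.4; laminar; f = 64/Re ≈ 1.16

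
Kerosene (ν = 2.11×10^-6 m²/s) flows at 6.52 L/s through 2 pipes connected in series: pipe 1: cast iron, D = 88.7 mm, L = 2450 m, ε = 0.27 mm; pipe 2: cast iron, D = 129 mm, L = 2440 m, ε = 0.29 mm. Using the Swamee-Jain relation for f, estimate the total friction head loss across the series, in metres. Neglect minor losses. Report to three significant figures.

Pipe 1: V = 1.055 m/s, Re = 4.44×10^4, ε/D = 0.00304, f = 0.02930, h_1 = f(L/D)V²/2g = 45.93 m
Pipe 2: V = 0.4989 m/s, Re = 3.05×10^4, ε/D = 0.00225, f = 0.02883, h_2 = f(L/D)V²/2g = 6.918 m
Series → Q common, losses add: H = Σh = 52.85 m

H ≈ 52.8 m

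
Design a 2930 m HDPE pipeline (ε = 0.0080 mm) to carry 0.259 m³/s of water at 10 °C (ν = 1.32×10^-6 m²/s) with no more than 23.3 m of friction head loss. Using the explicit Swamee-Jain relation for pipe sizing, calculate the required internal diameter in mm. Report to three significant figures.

Swamee-Jain (Type III): D = 0.66·[ε^1.25·(LQ²/(gh_f))^4.75 + ν·Q^9.4·(L/(gh_f))^5.2]^0.04
LQ²/(gh_f) = 0.8599; L/(gh_f) = 12.82
Term 1 = ε^1.25·(…)^4.75 = 2.08×10^-7; Term 2 = ν·Q^9.4·(…)^5.2 = 2.32×10^-6
D = 0.66·(2.08×10^-7 + 2.32×10^-6)^0.04 = 0.3942 m = 394 mm
Check: V = 2.12 m/s, Re = 6.34×10^5, f = 0.01292, h_f = 22.1 m ≈ 23.3 m ✓

D ≈ 394 mm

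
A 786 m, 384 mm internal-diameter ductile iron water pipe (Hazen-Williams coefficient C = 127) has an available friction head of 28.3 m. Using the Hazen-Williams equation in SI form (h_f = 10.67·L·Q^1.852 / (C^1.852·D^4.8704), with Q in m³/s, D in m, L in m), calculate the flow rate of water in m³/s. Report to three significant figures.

Q ≈ 0.474 m³/s

Rearranging: Q = [h_f·C^1.852·D^4.8704 / (10.67·L)]^(1/1.852)
Q = [28.3·127^1.852·0.384^4.8704 / (10.67·786)]^0.540 = 0.4743 m³/s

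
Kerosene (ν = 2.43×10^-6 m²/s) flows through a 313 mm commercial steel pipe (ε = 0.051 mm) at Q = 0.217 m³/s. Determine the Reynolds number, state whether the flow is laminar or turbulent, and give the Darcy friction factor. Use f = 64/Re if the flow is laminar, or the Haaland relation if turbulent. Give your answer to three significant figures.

V = 4Q/(πD²) = 2.820 m/s
Re = VD/ν = 2.820·0.313/2.43×10^-6 = 3.63×10^5
Re > 4000 → turbulent; ε/D = 1.63×10^-4
Haaland: f = 0.01542

Re ≈ 3.63×10^5; turbulent; f ≈ 0.0154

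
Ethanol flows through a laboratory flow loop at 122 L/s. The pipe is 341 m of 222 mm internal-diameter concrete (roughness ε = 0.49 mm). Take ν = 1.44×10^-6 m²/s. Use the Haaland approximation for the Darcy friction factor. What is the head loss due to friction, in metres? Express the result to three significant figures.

h_f ≈ 19.0 m

V = 4Q/(πD²) = 4·0.122/(π·0.222²) = 3.152 m/s
Re = VD/ν = 3.152·0.222/1.44×10^-6 = 4.86×10^5 → turbulent
ε/D = 0.49/222 = 0.00221
Haaland: f = 0.02440
h_f = f(L/D)V²/(2g) = 0.02440·(341/0.222)·3.152²/(2·9.81) = 18.98 m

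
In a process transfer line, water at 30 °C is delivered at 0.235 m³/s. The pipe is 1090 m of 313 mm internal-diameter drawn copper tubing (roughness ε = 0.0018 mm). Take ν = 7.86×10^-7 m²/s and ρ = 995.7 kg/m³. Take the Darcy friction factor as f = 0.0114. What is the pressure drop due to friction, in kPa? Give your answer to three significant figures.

V = 4Q/(πD²) = 4·0.235/(π·0.313²) = 3.054 m/s
h_f = f(L/D)V²/(2g) = 0.01140·(1090/0.313)·3.054²/(2·9.81) = 18.87 m
Δp = ρg·h_f = 995.7·9.81·18.87 = 184.4 kPa

Δp ≈ 184 kPa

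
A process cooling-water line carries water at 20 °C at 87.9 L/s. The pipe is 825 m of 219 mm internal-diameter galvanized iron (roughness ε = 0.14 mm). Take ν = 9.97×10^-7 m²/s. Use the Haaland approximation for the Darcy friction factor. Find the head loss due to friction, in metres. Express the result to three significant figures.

h_f ≈ 19.2 m

V = 4Q/(πD²) = 4·0.0879/(π·0.219²) = 2.334 m/s
Re = VD/ν = 2.334·0.219/9.97×10^-7 = 5.13×10^5 → turbulent
ε/D = 0.14/219 = 6.39×10^-4
Haaland: f = 0.01839
h_f = f(L/D)V²/(2g) = 0.01839·(825/0.219)·2.334²/(2·9.81) = 19.23 m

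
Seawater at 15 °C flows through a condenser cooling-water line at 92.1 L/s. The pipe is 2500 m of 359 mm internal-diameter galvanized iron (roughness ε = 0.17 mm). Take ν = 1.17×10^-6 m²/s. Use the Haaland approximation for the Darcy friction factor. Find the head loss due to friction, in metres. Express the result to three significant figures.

h_f ≈ 5.29 m

V = 4Q/(πD²) = 4·0.0921/(π·0.359²) = 0.9099 m/s
Re = VD/ν = 0.9099·0.359/1.17×10^-6 = 2.79×10^5 → turbulent
ε/D = 0.17/359 = 4.74×10^-4
Haaland: f = 0.01801
h_f = f(L/D)V²/(2g) = 0.01801·(2500/0.359)·0.9099²/(2·9.81) = 5.292 m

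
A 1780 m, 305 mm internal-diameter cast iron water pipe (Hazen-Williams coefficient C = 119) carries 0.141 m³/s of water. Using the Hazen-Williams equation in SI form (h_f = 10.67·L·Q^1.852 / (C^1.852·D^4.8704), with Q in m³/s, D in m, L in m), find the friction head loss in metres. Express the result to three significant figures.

h_f = 10.67·1780·0.141^1.852 / (119^1.852·0.305^4.8704) = 23.48 m

h_f ≈ 23.5 m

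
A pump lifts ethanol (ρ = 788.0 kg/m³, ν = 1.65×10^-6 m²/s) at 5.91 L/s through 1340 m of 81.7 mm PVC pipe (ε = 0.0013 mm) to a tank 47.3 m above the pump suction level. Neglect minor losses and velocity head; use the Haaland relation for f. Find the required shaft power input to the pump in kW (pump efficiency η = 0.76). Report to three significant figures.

P_shaft ≈ 4.14 kW

V = 4Q/(πD²) = 1.127 m/s; Re = 5.58×10^4; ε/D = 1.59×10^-5; f = 0.02025
h_f = f(L/D)V²/2g = 21.51 m
Total head H = z + h_f = 47.3 + 21.51 = 68.81 m
P_hyd = ρgQH = 788.0·9.81·0.00591·68.81 = 3.144 kW
P_shaft = P_hyd/η = 3.144/0.76 = 4.137 kW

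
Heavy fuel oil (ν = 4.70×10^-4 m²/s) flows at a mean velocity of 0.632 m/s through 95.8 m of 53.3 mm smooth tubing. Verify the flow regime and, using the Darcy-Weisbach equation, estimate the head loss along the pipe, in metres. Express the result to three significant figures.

h_f ≈ 32.7 m

Re = VD/ν = 0.632·0.05330/4.70×10^-4 = 71.7 → laminar (Re < 2300)
f = 64/Re = 0.8930
h_f = f(L/D)V²/(2g) = 0.8930·(95.8/0.05330)·0.632²/(2·9.81) = 32.67 m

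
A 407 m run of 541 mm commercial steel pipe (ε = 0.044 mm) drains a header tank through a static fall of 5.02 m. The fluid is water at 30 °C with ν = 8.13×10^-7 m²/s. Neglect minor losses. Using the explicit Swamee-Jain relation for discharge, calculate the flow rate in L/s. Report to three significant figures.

Swamee-Jain (Type II): Q = -0.965·√(gD⁵h_f/L)·ln[ε/(3.7D) + √(3.17ν²L/(gD³h_f))]
√(gD⁵h_f/L) = √(9.81·0.541⁵·5.02/407) = 0.07488
ε/(3.7D) = 2.20×10^-5; √(3.17ν²L/(gD³h_f)) = 1.05×10^-5
Q = -0.965·0.07488·ln(3.244×10^-5) = 0.7469 m³/s
Check: V = 3.25 m/s, Re = 2.16×10^6, f = 0.01248, h_f = 5.05 m ≈ 5.02 m ✓

Q ≈ 747 L/s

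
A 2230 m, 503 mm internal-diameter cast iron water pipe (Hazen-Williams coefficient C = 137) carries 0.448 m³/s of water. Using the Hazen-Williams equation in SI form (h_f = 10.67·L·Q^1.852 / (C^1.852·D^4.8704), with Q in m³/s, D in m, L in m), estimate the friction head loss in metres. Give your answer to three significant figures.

h_f ≈ 16.9 m

h_f = 10.67·2230·0.448^1.852 / (137^1.852·0.503^4.8704) = 16.86 m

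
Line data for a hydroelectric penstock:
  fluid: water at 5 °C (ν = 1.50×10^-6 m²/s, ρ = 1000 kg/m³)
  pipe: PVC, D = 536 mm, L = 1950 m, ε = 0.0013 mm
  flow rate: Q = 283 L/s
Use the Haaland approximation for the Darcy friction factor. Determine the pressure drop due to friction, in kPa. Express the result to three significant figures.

V = 4Q/(πD²) = 4·0.283/(π·0.536²) = 1.254 m/s
Re = VD/ν = 1.254·0.536/1.50×10^-6 = 4.48×10^5 → turbulent
ε/D = 0.0013/536 = 2.43×10^-6
Haaland: f = 0.01335
h_f = f(L/D)V²/(2g) = 0.01335·(1950/0.536)·1.254²/(2·9.81) = 3.893 m
Δp = ρg·h_f = 1000·9.81·3.893 = 38.19 kPa

Δp ≈ 38.2 kPa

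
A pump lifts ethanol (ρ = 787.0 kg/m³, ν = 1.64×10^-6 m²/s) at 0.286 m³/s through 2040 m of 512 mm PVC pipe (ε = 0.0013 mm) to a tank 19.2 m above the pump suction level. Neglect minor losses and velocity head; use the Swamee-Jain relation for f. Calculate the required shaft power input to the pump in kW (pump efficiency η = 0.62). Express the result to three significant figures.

P_shaft ≈ 87.2 kW

V = 4Q/(πD²) = 1.389 m/s; Re = 4.34×10^5; ε/D = 2.54×10^-6; f = 0.01347
h_f = f(L/D)V²/2g = 5.278 m
Total head H = z + h_f = 19.2 + 5.278 = 24.48 m
P_hyd = ρgQH = 787.0·9.81·0.286·24.48 = 54.05 kW
P_shaft = P_hyd/η = 54.05/0.62 = 87.17 kW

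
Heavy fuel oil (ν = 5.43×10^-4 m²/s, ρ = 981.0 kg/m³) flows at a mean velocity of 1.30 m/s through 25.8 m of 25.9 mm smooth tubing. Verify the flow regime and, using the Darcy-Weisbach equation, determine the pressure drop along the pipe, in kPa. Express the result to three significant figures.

Re = VD/ν = 1.30·0.02590/5.43×10^-4 = 62.0 → laminar (Re < 2300)
f = 64/Re = 1.032
h_f = f(L/D)V²/(2g) = 1.032·(25.8/0.02590)·1.30²/(2·9.81) = 88.56 m
Δp = ρg·h_f = 981.0·9.81·88.56 = 852.3 kPa

Δp ≈ 852 kPa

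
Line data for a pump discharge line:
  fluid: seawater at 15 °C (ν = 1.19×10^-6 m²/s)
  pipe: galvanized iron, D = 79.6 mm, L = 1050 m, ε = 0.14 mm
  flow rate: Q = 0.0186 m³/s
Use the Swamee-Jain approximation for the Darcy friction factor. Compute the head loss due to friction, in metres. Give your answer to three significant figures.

V = 4Q/(πD²) = 4·0.0186/(π·0.0796²) = 3.738 m/s
Re = VD/ν = 3.738·0.0796/1.19×10^-6 = 2.50×10^5 → turbulent
ε/D = 0.14/79.6 = 0.00176
Swamee-Jain: f = 0.02358
h_f = f(L/D)V²/(2g) = 0.02358·(1050/0.0796)·3.738²/(2·9.81) = 221.5 m

h_f ≈ 222 m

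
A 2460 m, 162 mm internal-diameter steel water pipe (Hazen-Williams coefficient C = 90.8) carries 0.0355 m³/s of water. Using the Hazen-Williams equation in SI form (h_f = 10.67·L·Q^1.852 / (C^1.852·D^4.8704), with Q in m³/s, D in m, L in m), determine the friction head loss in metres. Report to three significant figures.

h_f ≈ 90.7 m

h_f = 10.67·2460·0.0355^1.852 / (90.8^1.852·0.162^4.8704) = 90.72 m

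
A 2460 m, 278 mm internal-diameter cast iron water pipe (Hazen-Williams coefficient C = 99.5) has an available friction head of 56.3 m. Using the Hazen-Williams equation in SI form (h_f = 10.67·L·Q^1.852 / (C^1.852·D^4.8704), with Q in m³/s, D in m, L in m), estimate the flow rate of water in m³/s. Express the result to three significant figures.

Q ≈ 0.124 m³/s

Rearranging: Q = [h_f·C^1.852·D^4.8704 / (10.67·L)]^(1/1.852)
Q = [56.3·99.5^1.852·0.278^4.8704 / (10.67·2460)]^0.540 = 0.1244 m³/s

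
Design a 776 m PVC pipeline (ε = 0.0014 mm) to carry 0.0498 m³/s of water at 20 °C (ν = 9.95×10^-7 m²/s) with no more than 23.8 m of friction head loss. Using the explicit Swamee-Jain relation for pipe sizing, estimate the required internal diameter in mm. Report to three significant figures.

D ≈ 158 mm

Swamee-Jain (Type III): D = 0.66·[ε^1.25·(LQ²/(gh_f))^4.75 + ν·Q^9.4·(L/(gh_f))^5.2]^0.04
LQ²/(gh_f) = 0.008243; L/(gh_f) = 3.324
Term 1 = ε^1.25·(…)^4.75 = 6.08×10^-18; Term 2 = ν·Q^9.4·(…)^5.2 = 2.91×10^-16
D = 0.66·(6.08×10^-18 + 2.91×10^-16)^0.04 = 0.1579 m = 158 mm
Check: V = 2.54 m/s, Re = 4.04×10^5, f = 0.01373, h_f = 22.2 m ≈ 23.8 m ✓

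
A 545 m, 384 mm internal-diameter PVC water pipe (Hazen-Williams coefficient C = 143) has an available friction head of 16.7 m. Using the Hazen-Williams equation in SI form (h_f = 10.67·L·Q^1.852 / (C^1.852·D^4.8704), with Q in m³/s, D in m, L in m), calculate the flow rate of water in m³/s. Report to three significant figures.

Rearranging: Q = [h_f·C^1.852·D^4.8704 / (10.67·L)]^(1/1.852)
Q = [16.7·143^1.852·0.384^4.8704 / (10.67·545)]^0.540 = 0.4895 m³/s

Q ≈ 0.489 m³/s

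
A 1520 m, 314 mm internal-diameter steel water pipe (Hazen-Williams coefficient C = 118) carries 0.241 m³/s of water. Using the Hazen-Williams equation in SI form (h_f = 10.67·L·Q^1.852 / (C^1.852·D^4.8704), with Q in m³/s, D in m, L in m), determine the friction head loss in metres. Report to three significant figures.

h_f = 10.67·1520·0.241^1.852 / (118^1.852·0.314^4.8704) = 47.70 m

h_f ≈ 47.7 m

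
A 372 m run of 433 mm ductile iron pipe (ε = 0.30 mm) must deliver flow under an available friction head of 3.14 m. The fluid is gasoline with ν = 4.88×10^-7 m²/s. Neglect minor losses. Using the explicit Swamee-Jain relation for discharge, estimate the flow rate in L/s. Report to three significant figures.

Swamee-Jain (Type II): Q = -0.965·√(gD⁵h_f/L)·ln[ε/(3.7D) + √(3.17ν²L/(gD³h_f))]
√(gD⁵h_f/L) = √(9.81·0.433⁵·3.14/372) = 0.03550
ε/(3.7D) = 1.87×10^-4; √(3.17ν²L/(gD³h_f)) = 1.06×10^-5
Q = -0.965·0.03550·ln(1.979×10^-4) = 0.2922 m³/s
Check: V = 1.98 m/s, Re = 1.76×10^6, f = 0.01829, h_f = 3.15 m ≈ 3.14 m ✓

Q ≈ 292 L/s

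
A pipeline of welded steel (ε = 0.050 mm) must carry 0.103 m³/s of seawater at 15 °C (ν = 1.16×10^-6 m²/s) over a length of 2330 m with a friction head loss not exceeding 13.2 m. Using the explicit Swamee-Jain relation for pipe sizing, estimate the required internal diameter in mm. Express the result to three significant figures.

D ≈ 303 mm

Swamee-Jain (Type III): D = 0.66·[ε^1.25·(LQ²/(gh_f))^4.75 + ν·Q^9.4·(L/(gh_f))^5.2]^0.04
LQ²/(gh_f) = 0.1909; L/(gh_f) = 17.99
Term 1 = ε^1.25·(…)^4.75 = 1.61×10^-9; Term 2 = ν·Q^9.4·(…)^5.2 = 2.05×10^-9
D = 0.66·(1.61×10^-9 + 2.05×10^-9)^0.04 = 0.3035 m = 303 mm
Check: V = 1.42 m/s, Re = 3.73×10^5, f = 0.01563, h_f = 12.4 m ≈ 13.2 m ✓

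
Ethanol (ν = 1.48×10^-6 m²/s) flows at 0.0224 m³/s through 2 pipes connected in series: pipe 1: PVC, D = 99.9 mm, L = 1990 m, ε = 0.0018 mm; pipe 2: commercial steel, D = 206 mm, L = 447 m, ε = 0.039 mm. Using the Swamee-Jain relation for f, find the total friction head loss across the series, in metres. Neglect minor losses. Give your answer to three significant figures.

H ≈ 132 m

Pipe 1: V = 2.858 m/s, Re = 1.93×10^5, ε/D = 1.80×10^-5, f = 0.01580, h_1 = f(L/D)V²/2g = 131.0 m
Pipe 2: V = 0.6721 m/s, Re = 9.35×10^4, ε/D = 1.89×10^-4, f = 0.01915, h_2 = f(L/D)V²/2g = 0.9569 m
Series → Q common, losses add: H = Σh = 132.0 m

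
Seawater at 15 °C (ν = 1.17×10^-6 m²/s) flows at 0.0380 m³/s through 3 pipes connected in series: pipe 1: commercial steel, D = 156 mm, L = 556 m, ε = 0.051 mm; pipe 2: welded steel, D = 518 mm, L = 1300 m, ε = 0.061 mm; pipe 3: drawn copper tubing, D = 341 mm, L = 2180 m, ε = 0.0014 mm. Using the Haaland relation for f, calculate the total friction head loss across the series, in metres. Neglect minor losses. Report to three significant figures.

Pipe 1: V = 1.988 m/s, Re = 2.65×10^5, ε/D = 3.27×10^-4, f = 0.01718, h_1 = f(L/D)V²/2g = 12.33 m
Pipe 2: V = 0.1803 m/s, Re = 7.98×10^4, ε/D = 1.18×10^-4, f = 0.01915, h_2 = f(L/D)V²/2g = 0.07963 m
Pipe 3: V = 0.4161 m/s, Re = 1.21×10^5, ε/D = 4.11×10^-6, f = 0.01714, h_3 = f(L/D)V²/2g = 0.9671 m
Series → Q common, losses add: H = Σh = 13.38 m

H ≈ 13.4 m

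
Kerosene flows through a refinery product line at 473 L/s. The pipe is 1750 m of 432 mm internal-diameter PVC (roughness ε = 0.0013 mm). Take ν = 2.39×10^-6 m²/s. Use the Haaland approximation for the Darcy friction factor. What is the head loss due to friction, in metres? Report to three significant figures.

h_f ≈ 27.4 m

V = 4Q/(πD²) = 4·0.473/(π·0.432²) = 3.227 m/s
Re = VD/ν = 3.227·0.432/2.39×10^-6 = 5.83×10^5 → turbulent
ε/D = 0.0013/432 = 3.01×10^-6
Haaland: f = 0.01275
h_f = f(L/D)V²/(2g) = 0.01275·(1750/0.432)·3.227²/(2·9.81) = 27.41 m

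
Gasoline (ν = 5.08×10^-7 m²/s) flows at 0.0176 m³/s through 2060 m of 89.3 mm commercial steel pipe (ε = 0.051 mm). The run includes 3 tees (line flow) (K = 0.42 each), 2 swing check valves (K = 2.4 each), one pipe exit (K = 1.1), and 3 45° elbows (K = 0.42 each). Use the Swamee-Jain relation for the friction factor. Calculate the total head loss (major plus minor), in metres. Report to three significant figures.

H_L ≈ 173 m

V = 4Q/(πD²) = 2.810 m/s; V²/2g = 0.4025 m
Re = 4.94×10^5, ε/D = 5.71×10^-4 → f = 0.01822 (Swamee-Jain)
Major: h_f = f(L/D)·V²/2g = 0.01822·23068·0.4025 = 169.1 m
Minor: ΣK = 8.42; h_m = ΣK·V²/2g = 3.389 m
Total H_L = 169.1 + 3.389 = 172.5 m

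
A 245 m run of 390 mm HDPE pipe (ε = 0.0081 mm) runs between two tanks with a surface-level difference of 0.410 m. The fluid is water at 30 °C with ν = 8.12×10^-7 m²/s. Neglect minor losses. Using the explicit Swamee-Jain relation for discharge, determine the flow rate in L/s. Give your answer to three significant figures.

Swamee-Jain (Type II): Q = -0.965·√(gD⁵h_f/L)·ln[ε/(3.7D) + √(3.17ν²L/(gD³h_f))]
√(gD⁵h_f/L) = √(9.81·0.390⁵·0.410/245) = 0.01217
ε/(3.7D) = 5.61×10^-6; √(3.17ν²L/(gD³h_f)) = 4.63×10^-5
Q = -0.965·0.01217·ln(5.194×10^-5) = 0.1159 m³/s
Check: V = 0.970 m/s, Re = 4.66×10^5, f = 0.01357, h_f = 0.409 m ≈ 0.410 m ✓

Q ≈ 116 L/s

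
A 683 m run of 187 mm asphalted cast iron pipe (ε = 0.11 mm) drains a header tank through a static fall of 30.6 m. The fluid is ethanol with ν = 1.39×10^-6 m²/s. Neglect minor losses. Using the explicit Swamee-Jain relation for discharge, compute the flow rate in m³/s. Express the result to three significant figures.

Swamee-Jain (Type II): Q = -0.965·√(gD⁵h_f/L)·ln[ε/(3.7D) + √(3.17ν²L/(gD³h_f))]
√(gD⁵h_f/L) = √(9.81·0.187⁵·30.6/683) = 0.01003
ε/(3.7D) = 1.59×10^-4; √(3.17ν²L/(gD³h_f)) = 4.62×10^-5
Q = -0.965·0.01003·ln(2.051×10^-4) = 0.08215 m³/s
Check: V = 2.99 m/s, Re = 4.02×10^5, f = 0.01850, h_f = 30.8 m ≈ 30.6 m ✓

Q ≈ 0.0822 m³/s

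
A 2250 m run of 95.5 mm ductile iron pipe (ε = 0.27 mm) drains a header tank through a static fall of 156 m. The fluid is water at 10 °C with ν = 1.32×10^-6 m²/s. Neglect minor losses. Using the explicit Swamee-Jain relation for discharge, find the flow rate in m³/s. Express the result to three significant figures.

Q ≈ 0.0158 m³/s

Swamee-Jain (Type II): Q = -0.965·√(gD⁵h_f/L)·ln[ε/(3.7D) + √(3.17ν²L/(gD³h_f))]
√(gD⁵h_f/L) = √(9.81·0.0955⁵·156/2250) = 0.002324
ε/(3.7D) = 7.64×10^-4; √(3.17ν²L/(gD³h_f)) = 9.66×10^-5
Q = -0.965·0.002324·ln(8.607×10^-4) = 0.01583 m³/s
Check: V = 2.21 m/s, Re = 1.60×10^5, f = 0.02680, h_f = 157 m ≈ 156 m ✓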